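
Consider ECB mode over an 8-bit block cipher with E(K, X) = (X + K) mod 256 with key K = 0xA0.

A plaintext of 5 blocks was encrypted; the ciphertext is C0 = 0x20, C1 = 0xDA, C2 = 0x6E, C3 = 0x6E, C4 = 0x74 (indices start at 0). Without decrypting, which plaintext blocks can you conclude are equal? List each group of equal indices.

ECB encrypts each block independently with the same key, so equal ciphertext blocks imply equal plaintext blocks.
C2 = C3 = 0x6E, so P2 = P3.

P2 = P3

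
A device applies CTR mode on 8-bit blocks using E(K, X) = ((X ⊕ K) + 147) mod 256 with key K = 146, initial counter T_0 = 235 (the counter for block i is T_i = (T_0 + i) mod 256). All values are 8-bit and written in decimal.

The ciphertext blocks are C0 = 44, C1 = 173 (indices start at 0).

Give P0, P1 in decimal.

P0 = 32, P1 = 188

CTR decryption: S_i = E(K, T_i) where T_i is the counter for block i; P_i = C_i ⊕ S_i.
P0: T = 235, S = E(K, T) = 12; 44 ⊕ 12 = 32.
P1: T = 236, S = E(K, T) = 17; 173 ⊕ 17 = 188.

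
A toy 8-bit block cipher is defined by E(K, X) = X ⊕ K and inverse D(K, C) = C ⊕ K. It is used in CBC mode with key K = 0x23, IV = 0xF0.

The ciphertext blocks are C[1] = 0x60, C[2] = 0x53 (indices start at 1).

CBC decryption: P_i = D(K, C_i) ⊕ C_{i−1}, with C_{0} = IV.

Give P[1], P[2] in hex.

P[1] = 0xB3, P[2] = 0x10

P[1]: D(K, 0x60) = 0x43; 0x43 ⊕ 0xF0 = 0xB3.
P[2]: D(K, 0x53) = 0x70; 0x70 ⊕ 0x60 = 0x10.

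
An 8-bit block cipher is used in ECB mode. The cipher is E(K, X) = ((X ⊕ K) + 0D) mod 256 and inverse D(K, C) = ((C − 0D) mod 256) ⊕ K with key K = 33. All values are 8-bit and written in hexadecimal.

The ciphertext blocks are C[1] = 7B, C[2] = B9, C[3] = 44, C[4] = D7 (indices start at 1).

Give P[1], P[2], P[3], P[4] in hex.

P[1] = 5D, P[2] = 9F, P[3] = 04, P[4] = F9

ECB decryption: P_i = D(K, C_i).
P[1]: D(K, 7B) = 5D.
P[2]: D(K, B9) = 9F.
P[3]: D(K, 44) = 04.
P[4]: D(K, D7) = F9.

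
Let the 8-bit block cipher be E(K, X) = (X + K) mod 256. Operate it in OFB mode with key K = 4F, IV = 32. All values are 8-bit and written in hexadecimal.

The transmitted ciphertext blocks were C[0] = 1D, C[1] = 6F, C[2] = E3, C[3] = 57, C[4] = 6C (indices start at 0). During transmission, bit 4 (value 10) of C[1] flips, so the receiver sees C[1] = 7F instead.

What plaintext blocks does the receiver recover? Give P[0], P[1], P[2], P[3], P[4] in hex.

P[0] = 9C, P[1] = AF, P[2] = FC, P[3] = 39, P[4] = D1

OFB decryption: S_i = E(K, S_{i−1}) with S_{−1} = IV; P_i = C_i ⊕ S_i.
Only C[1] changed, to 7F. In OFB, a change in C_i flips the same bit in P_i only; the keystream is unaffected. Decrypting the received ciphertext:
P[0]: S = E(K, 32) = 81; 1D ⊕ 81 = 9C.
P[1]: S = E(K, 81) = D0; 7F ⊕ D0 = AF.
P[2]: S = E(K, D0) = 1F; E3 ⊕ 1F = FC.
P[3]: S = E(K, 1F) = 6E; 57 ⊕ 6E = 39.
P[4]: S = E(K, 6E) = BD; 6C ⊕ BD = D1.
Blocks that differ from the original plaintext: P[1].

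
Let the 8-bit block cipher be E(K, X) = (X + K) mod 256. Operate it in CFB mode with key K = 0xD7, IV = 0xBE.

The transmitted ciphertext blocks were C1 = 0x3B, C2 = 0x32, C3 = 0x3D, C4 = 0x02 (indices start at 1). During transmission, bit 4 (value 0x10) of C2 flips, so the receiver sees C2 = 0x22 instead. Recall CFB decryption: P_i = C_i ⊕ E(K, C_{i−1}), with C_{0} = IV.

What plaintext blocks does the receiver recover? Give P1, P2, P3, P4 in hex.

P1 = 0xAE, P2 = 0x30, P3 = 0xC4, P4 = 0x16

Only C2 changed, to 0x22. In CFB, a change in C_i flips the same bit in P_i and garbles P_{i+1}. Decrypting the received ciphertext:
P1: E(K, 0xBE) = 0x95; 0x3B ⊕ 0x95 = 0xAE.
P2: E(K, 0x3B) = 0x12; 0x22 ⊕ 0x12 = 0x30.
P3: E(K, 0x22) = 0xF9; 0x3D ⊕ 0xF9 = 0xC4.
P4: E(K, 0x3D) = 0x14; 0x02 ⊕ 0x14 = 0x16.
Blocks that differ from the original plaintext: P2, P3.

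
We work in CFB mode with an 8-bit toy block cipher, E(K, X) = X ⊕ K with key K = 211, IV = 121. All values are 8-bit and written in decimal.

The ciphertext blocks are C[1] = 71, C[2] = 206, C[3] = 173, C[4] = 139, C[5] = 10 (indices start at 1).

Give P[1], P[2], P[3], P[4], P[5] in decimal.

CFB decryption: P_i = C_i ⊕ E(K, C_{i−1}), with C_{0} = IV.
P[1]: E(K, 121) = 170; 71 ⊕ 170 = 237.
P[2]: E(K, 71) = 148; 206 ⊕ 148 = 90.
P[3]: E(K, 206) = 29; 173 ⊕ 29 = 176.
P[4]: E(K, 173) = 126; 139 ⊕ 126 = 245.
P[5]: E(K, 139) = 88; 10 ⊕ 88 = 82.

P[1] = 237, P[2] = 90, P[3] = 176, P[4] = 245, P[5] = 82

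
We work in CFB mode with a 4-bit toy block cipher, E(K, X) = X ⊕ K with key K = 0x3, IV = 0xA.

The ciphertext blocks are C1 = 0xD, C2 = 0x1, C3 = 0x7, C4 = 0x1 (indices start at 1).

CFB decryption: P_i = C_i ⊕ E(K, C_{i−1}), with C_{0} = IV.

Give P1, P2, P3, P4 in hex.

P1 = 0x4, P2 = 0xF, P3 = 0x5, P4 = 0x5

P1: E(K, 0xA) = 0x9; 0xD ⊕ 0x9 = 0x4.
P2: E(K, 0xD) = 0xE; 0x1 ⊕ 0xE = 0xF.
P3: E(K, 0x1) = 0x2; 0x7 ⊕ 0x2 = 0x5.
P4: E(K, 0x7) = 0x4; 0x1 ⊕ 0x4 = 0x5.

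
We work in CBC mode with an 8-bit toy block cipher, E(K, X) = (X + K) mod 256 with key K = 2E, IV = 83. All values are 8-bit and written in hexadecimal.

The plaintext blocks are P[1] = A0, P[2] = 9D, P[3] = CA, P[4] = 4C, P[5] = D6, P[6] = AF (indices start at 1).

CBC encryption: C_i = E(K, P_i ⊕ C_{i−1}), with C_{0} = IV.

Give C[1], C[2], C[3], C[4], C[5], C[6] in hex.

C[1]: P[1] ⊕ 83 = 23; E(K, 23) = 51.
C[2]: P[2] ⊕ 51 = CC; E(K, CC) = FA.
C[3]: P[3] ⊕ FA = 30; E(K, 30) = 5E.
C[4]: P[4] ⊕ 5E = 12; E(K, 12) = 40.
C[5]: P[5] ⊕ 40 = 96; E(K, 96) = C4.
C[6]: P[6] ⊕ C4 = 6B; E(K, 6B) = 99.

C[1] = 51, C[2] = FA, C[3] = 5E, C[4] = 40, C[5] = C4, C[6] = 99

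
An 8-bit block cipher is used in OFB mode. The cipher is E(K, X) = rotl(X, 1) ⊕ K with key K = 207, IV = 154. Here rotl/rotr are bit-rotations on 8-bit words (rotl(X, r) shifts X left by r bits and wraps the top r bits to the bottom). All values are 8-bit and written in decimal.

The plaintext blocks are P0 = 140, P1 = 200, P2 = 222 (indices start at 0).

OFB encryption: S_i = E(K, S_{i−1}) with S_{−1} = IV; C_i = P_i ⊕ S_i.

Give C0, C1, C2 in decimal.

C0: S = E(K, 154) = 250; 140 ⊕ 250 = 118.
C1: S = E(K, 250) = 58; 200 ⊕ 58 = 242.
C2: S = E(K, 58) = 187; 222 ⊕ 187 = 101.

C0 = 118, C1 = 242, C2 = 101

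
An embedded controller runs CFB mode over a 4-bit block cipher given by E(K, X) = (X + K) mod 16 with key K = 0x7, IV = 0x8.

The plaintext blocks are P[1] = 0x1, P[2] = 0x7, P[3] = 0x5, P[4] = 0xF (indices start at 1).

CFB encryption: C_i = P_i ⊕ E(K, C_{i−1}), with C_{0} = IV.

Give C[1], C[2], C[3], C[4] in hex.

C[1]: E(K, 0x8) = 0xF; 0x1 ⊕ 0xF = 0xE.
C[2]: E(K, 0xE) = 0x5; 0x7 ⊕ 0x5 = 0x2.
C[3]: E(K, 0x2) = 0x9; 0x5 ⊕ 0x9 = 0xC.
C[4]: E(K, 0xC) = 0x3; 0xF ⊕ 0x3 = 0xC.

C[1] = 0xE, C[2] = 0x2, C[3] = 0xC, C[4] = 0xC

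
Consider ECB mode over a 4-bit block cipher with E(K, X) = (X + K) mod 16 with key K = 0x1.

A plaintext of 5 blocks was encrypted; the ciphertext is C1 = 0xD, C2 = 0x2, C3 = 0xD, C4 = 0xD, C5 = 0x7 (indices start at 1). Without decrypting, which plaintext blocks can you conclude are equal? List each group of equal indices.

ECB encrypts each block independently with the same key, so equal ciphertext blocks imply equal plaintext blocks.
C1 = C3 = C4 = 0xD, so P1 = P3 = P4.

P1 = P3 = P4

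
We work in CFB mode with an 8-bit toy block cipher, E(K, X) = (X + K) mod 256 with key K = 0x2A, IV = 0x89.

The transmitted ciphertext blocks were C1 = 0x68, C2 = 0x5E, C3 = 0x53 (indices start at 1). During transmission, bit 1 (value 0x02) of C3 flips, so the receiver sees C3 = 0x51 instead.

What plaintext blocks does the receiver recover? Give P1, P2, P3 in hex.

P1 = 0xDB, P2 = 0xCC, P3 = 0xD9

CFB decryption: P_i = C_i ⊕ E(K, C_{i−1}), with C_{0} = IV.
Only C3 changed, to 0x51. In CFB, a change in C_i flips the same bit in P_i and garbles P_{i+1}. Decrypting the received ciphertext:
P1: E(K, 0x89) = 0xB3; 0x68 ⊕ 0xB3 = 0xDB.
P2: E(K, 0x68) = 0x92; 0x5E ⊕ 0x92 = 0xCC.
P3: E(K, 0x5E) = 0x88; 0x51 ⊕ 0x88 = 0xD9.
Blocks that differ from the original plaintext: P3.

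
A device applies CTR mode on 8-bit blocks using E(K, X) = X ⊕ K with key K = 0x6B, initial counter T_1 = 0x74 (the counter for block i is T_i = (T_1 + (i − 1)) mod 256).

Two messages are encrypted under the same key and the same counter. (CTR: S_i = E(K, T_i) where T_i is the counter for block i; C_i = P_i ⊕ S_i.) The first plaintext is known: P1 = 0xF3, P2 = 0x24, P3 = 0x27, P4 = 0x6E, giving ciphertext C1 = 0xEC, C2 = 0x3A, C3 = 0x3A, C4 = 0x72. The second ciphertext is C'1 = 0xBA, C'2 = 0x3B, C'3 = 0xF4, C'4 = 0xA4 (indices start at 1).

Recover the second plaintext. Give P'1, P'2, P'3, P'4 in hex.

P'1 = 0xA5, P'2 = 0x25, P'3 = 0xE9, P'4 = 0xB8

In CTR with a reused counter, both messages share the same keystream S_i, so C_i ⊕ C'_i = P_i ⊕ P'_i and thus P'_i = P_i ⊕ C_i ⊕ C'_i.
P'1: 0xF3 ⊕ 0xEC ⊕ 0xBA = 0xA5.
P'2: 0x24 ⊕ 0x3A ⊕ 0x3B = 0x25.
P'3: 0x27 ⊕ 0x3A ⊕ 0xF4 = 0xE9.
P'4: 0x6E ⊕ 0x72 ⊕ 0xA4 = 0xB8.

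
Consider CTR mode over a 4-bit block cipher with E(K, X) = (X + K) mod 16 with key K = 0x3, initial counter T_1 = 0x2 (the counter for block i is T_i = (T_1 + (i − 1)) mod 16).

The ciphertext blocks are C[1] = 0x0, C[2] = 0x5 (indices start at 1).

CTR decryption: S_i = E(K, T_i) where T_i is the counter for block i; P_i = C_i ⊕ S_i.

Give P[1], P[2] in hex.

P[1]: T = 0x2, S = E(K, T) = 0x5; 0x0 ⊕ 0x5 = 0x5.
P[2]: T = 0x3, S = E(K, T) = 0x6; 0x5 ⊕ 0x6 = 0x3.

P[1] = 0x5, P[2] = 0x3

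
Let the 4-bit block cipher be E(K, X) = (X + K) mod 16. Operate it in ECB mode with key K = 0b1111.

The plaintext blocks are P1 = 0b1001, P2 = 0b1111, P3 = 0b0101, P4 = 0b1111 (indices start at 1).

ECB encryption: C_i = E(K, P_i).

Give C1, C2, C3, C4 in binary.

C1 = 0b1000, C2 = 0b1110, C3 = 0b0100, C4 = 0b1110

C1: E(K, 0b1001) = 0b1000.
C2: E(K, 0b1111) = 0b1110.
C3: E(K, 0b0101) = 0b0100.
C4: E(K, 0b1111) = 0b1110.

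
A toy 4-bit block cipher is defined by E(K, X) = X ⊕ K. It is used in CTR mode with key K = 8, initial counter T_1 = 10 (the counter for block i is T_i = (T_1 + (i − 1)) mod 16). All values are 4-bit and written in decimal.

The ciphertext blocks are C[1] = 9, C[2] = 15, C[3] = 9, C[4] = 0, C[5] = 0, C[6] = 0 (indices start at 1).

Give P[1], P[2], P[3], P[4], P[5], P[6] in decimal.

P[1] = 11, P[2] = 12, P[3] = 13, P[4] = 5, P[5] = 6, P[6] = 7

CTR decryption: S_i = E(K, T_i) where T_i is the counter for block i; P_i = C_i ⊕ S_i.
P[1]: T = 10, S = E(K, T) = 2; 9 ⊕ 2 = 11.
P[2]: T = 11, S = E(K, T) = 3; 15 ⊕ 3 = 12.
P[3]: T = 12, S = E(K, T) = 4; 9 ⊕ 4 = 13.
P[4]: T = 13, S = E(K, T) = 5; 0 ⊕ 5 = 5.
P[5]: T = 14, S = E(K, T) = 6; 0 ⊕ 6 = 6.
P[6]: T = 15, S = E(K, T) = 7; 0 ⊕ 7 = 7.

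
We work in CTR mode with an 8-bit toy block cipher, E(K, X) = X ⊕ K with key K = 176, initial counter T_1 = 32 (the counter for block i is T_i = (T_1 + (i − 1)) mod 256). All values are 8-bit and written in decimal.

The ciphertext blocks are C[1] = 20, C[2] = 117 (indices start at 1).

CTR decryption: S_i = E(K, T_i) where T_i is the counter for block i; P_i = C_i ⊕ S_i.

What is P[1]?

P[1] = 132

P[1]: T = 32, S = E(K, T) = 144; 20 ⊕ 144 = 132.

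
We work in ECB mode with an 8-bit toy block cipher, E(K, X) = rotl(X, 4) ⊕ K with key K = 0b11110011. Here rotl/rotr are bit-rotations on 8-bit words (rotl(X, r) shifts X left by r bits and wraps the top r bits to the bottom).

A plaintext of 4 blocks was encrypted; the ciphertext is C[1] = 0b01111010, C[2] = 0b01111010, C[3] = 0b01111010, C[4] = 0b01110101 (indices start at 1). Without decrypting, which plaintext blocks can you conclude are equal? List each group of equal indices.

P[1] = P[2] = P[3]

ECB encrypts each block independently with the same key, so equal ciphertext blocks imply equal plaintext blocks.
C[1] = C[2] = C[3] = 0b01111010, so P[1] = P[2] = P[3].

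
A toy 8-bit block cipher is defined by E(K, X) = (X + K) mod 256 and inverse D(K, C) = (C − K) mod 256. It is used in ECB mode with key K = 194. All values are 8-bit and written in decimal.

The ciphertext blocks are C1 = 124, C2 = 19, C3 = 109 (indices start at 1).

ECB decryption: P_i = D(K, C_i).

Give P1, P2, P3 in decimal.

P1 = 186, P2 = 81, P3 = 171

P1: D(K, 124) = 186.
P2: D(K, 19) = 81.
P3: D(K, 109) = 171.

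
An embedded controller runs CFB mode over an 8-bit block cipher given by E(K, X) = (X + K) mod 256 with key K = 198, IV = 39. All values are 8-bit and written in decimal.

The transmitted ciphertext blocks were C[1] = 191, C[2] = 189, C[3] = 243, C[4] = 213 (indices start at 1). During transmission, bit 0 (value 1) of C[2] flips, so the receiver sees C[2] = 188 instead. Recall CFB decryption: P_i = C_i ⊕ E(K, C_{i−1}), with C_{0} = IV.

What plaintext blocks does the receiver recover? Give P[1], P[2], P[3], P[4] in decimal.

Only C[2] changed, to 188. In CFB, a change in C_i flips the same bit in P_i and garbles P_{i+1}. Decrypting the received ciphertext:
P[1]: E(K, 39) = 237; 191 ⊕ 237 = 82.
P[2]: E(K, 191) = 133; 188 ⊕ 133 = 57.
P[3]: E(K, 188) = 130; 243 ⊕ 130 = 113.
P[4]: E(K, 243) = 185; 213 ⊕ 185 = 108.
Blocks that differ from the original plaintext: P[2], P[3].

P[1] = 82, P[2] = 57, P[3] = 113, P[4] = 108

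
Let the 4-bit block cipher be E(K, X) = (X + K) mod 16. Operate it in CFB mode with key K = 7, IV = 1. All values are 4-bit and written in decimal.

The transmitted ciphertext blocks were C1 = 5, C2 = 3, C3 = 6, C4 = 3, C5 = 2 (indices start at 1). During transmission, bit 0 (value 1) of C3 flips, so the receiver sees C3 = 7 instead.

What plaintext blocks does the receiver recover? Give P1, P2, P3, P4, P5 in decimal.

CFB decryption: P_i = C_i ⊕ E(K, C_{i−1}), with C_{0} = IV.
Only C3 changed, to 7. In CFB, a change in C_i flips the same bit in P_i and garbles P_{i+1}. Decrypting the received ciphertext:
P1: E(K, 1) = 8; 5 ⊕ 8 = 13.
P2: E(K, 5) = 12; 3 ⊕ 12 = 15.
P3: E(K, 3) = 10; 7 ⊕ 10 = 13.
P4: E(K, 7) = 14; 3 ⊕ 14 = 13.
P5: E(K, 3) = 10; 2 ⊕ 10 = 8.
Blocks that differ from the original plaintext: P3, P4.

P1 = 13, P2 = 15, P3 = 13, P4 = 13, P5 = 8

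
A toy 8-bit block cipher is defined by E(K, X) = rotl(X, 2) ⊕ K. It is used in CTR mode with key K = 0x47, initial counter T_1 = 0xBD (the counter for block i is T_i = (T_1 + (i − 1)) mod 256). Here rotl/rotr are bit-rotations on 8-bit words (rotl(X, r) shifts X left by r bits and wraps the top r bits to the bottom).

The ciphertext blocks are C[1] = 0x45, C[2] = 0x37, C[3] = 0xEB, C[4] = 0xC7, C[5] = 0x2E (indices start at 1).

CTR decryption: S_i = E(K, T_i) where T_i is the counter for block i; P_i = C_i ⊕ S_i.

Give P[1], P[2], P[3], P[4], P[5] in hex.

P[1]: T = 0xBD, S = E(K, T) = 0xB1; 0x45 ⊕ 0xB1 = 0xF4.
P[2]: T = 0xBE, S = E(K, T) = 0xBD; 0x37 ⊕ 0xBD = 0x8A.
P[3]: T = 0xBF, S = E(K, T) = 0xB9; 0xEB ⊕ 0xB9 = 0x52.
P[4]: T = 0xC0, S = E(K, T) = 0x44; 0xC7 ⊕ 0x44 = 0x83.
P[5]: T = 0xC1, S = E(K, T) = 0x40; 0x2E ⊕ 0x40 = 0x6E.

P[1] = 0xF4, P[2] = 0x8A, P[3] = 0x52, P[4] = 0x83, P[5] = 0x6E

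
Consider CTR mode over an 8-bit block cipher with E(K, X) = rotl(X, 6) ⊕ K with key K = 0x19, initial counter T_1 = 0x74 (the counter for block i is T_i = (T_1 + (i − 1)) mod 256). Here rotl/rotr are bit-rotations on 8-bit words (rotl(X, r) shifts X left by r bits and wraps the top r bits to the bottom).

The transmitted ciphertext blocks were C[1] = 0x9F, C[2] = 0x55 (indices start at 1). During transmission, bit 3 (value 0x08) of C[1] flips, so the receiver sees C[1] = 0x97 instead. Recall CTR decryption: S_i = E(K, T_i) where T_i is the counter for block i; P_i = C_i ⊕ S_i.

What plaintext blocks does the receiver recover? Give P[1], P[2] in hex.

Only C[1] changed, to 0x97. In CTR, a change in C_i flips the same bit in P_i only; the keystream is unaffected. Decrypting the received ciphertext:
P[1]: T = 0x74, S = E(K, T) = 0x04; 0x97 ⊕ 0x04 = 0x93.
P[2]: T = 0x75, S = E(K, T) = 0x44; 0x55 ⊕ 0x44 = 0x11.
Blocks that differ from the original plaintext: P[1].

P[1] = 0x93, P[2] = 0x11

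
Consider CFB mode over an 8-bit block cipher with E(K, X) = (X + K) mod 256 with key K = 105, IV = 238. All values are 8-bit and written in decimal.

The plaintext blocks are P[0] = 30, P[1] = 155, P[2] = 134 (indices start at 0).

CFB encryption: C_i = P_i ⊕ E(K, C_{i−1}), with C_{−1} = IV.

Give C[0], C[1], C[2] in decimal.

C[0]: E(K, 238) = 87; 30 ⊕ 87 = 73.
C[1]: E(K, 73) = 178; 155 ⊕ 178 = 41.
C[2]: E(K, 41) = 146; 134 ⊕ 146 = 20.

C[0] = 73, C[1] = 41, C[2] = 20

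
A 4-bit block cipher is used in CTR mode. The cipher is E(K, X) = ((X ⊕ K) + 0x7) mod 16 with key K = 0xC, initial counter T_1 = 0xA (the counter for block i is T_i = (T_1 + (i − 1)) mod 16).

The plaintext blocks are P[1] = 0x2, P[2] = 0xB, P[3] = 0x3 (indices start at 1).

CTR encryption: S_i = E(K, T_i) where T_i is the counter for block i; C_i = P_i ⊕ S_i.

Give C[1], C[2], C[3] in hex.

C[1]: T = 0xA, S = E(K, T) = 0xD; 0x2 ⊕ 0xD = 0xF.
C[2]: T = 0xB, S = E(K, T) = 0xE; 0xB ⊕ 0xE = 0x5.
C[3]: T = 0xC, S = E(K, T) = 0x7; 0x3 ⊕ 0x7 = 0x4.

C[1] = 0xF, C[2] = 0x5, C[3] = 0x4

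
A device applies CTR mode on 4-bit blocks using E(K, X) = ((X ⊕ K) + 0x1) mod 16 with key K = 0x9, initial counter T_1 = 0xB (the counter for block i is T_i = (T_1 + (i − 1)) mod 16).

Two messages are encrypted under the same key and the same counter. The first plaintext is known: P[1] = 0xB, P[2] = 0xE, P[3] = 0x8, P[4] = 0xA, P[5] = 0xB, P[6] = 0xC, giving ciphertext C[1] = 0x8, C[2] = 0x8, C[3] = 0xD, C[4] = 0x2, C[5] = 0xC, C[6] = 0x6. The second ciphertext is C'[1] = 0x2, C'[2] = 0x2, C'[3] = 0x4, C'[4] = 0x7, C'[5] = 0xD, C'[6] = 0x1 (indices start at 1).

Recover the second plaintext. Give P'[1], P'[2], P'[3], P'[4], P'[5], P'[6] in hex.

In CTR with a reused counter, both messages share the same keystream S_i, so C_i ⊕ C'_i = P_i ⊕ P'_i and thus P'_i = P_i ⊕ C_i ⊕ C'_i.
P'[1]: 0xB ⊕ 0x8 ⊕ 0x2 = 0x1.
P'[2]: 0xE ⊕ 0x8 ⊕ 0x2 = 0x4.
P'[3]: 0x8 ⊕ 0xD ⊕ 0x4 = 0x1.
P'[4]: 0xA ⊕ 0x2 ⊕ 0x7 = 0xF.
P'[5]: 0xB ⊕ 0xC ⊕ 0xD = 0xA.
P'[6]: 0xC ⊕ 0x6 ⊕ 0x1 = 0xB.

P'[1] = 0x1, P'[2] = 0x4, P'[3] = 0x1, P'[4] = 0xF, P'[5] = 0xA, P'[6] = 0xB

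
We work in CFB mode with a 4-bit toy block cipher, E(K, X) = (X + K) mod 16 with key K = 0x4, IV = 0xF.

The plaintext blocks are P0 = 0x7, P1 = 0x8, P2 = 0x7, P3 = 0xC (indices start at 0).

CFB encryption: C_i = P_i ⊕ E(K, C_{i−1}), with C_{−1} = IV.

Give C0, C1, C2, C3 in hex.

C0: E(K, 0xF) = 0x3; 0x7 ⊕ 0x3 = 0x4.
C1: E(K, 0x4) = 0x8; 0x8 ⊕ 0x8 = 0x0.
C2: E(K, 0x0) = 0x4; 0x7 ⊕ 0x4 = 0x3.
C3: E(K, 0x3) = 0x7; 0xC ⊕ 0x7 = 0xB.

C0 = 0x4, C1 = 0x0, C2 = 0x3, C3 = 0xB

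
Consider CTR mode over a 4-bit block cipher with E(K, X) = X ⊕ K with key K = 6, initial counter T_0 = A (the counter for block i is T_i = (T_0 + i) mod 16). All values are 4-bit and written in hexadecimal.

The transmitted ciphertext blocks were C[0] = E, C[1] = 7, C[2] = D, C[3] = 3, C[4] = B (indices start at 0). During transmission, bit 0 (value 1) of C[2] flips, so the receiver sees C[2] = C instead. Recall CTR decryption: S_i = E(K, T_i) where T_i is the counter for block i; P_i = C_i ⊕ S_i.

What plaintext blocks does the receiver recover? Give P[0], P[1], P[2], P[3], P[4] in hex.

P[0] = 2, P[1] = A, P[2] = 6, P[3] = 8, P[4] = 3

Only C[2] changed, to C. In CTR, a change in C_i flips the same bit in P_i only; the keystream is unaffected. Decrypting the received ciphertext:
P[0]: T = A, S = E(K, T) = C; E ⊕ C = 2.
P[1]: T = B, S = E(K, T) = D; 7 ⊕ D = A.
P[2]: T = C, S = E(K, T) = A; C ⊕ A = 6.
P[3]: T = D, S = E(K, T) = B; 3 ⊕ B = 8.
P[4]: T = E, S = E(K, T) = 8; B ⊕ 8 = 3.
Blocks that differ from the original plaintext: P[2].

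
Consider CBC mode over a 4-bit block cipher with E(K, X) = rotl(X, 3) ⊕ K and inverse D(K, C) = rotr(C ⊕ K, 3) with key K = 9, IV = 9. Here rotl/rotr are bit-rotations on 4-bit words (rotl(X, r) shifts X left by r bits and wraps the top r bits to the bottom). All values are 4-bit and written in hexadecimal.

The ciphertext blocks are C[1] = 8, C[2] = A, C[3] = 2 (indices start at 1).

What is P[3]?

CBC decryption: P_i = D(K, C_i) ⊕ C_{i−1}, with C_{0} = IV.
P[3]: D(K, 2) = 7; 7 ⊕ A = D.

P[3] = D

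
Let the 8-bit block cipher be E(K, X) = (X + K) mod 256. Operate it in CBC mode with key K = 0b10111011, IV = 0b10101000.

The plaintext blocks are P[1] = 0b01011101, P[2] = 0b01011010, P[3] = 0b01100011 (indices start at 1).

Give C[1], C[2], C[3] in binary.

C[1] = 0b10110000, C[2] = 0b10100101, C[3] = 0b10000001

CBC encryption: C_i = E(K, P_i ⊕ C_{i−1}), with C_{0} = IV.
C[1]: P[1] ⊕ 0b10101000 = 0b11110101; E(K, 0b11110101) = 0b10110000.
C[2]: P[2] ⊕ 0b10110000 = 0b11101010; E(K, 0b11101010) = 0b10100101.
C[3]: P[3] ⊕ 0b10100101 = 0b11000110; E(K, 0b11000110) = 0b10000001.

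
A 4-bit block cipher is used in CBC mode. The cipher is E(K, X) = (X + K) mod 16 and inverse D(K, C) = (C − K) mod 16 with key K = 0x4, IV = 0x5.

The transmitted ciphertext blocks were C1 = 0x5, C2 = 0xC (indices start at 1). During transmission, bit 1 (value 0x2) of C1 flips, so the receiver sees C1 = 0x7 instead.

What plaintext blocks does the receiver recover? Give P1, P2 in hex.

CBC decryption: P_i = D(K, C_i) ⊕ C_{i−1}, with C_{0} = IV.
Only C1 changed, to 0x7. In CBC, a change in C_i garbles P_i and flips the same bit in P_{i+1}. Decrypting the received ciphertext:
P1: D(K, 0x7) = 0x3; 0x3 ⊕ 0x5 = 0x6.
P2: D(K, 0xC) = 0x8; 0x8 ⊕ 0x7 = 0xF.
Blocks that differ from the original plaintext: P1, P2.

P1 = 0x6, P2 = 0xF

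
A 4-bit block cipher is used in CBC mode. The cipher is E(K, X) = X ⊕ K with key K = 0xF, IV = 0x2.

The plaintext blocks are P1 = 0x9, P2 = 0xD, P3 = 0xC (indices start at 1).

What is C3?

CBC encryption: C_i = E(K, P_i ⊕ C_{i−1}), with C_{0} = IV.
C1: P1 ⊕ 0x2 = 0xB; E(K, 0xB) = 0x4.
C2: P2 ⊕ 0x4 = 0x9; E(K, 0x9) = 0x6.
C3: P3 ⊕ 0x6 = 0xA; E(K, 0xA) = 0x5.

C3 = 0x5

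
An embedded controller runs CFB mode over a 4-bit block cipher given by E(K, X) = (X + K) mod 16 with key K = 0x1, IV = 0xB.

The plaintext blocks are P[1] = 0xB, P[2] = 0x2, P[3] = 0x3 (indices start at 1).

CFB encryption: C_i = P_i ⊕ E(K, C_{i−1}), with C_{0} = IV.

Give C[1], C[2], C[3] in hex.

C[1]: E(K, 0xB) = 0xC; 0xB ⊕ 0xC = 0x7.
C[2]: E(K, 0x7) = 0x8; 0x2 ⊕ 0x8 = 0xA.
C[3]: E(K, 0xA) = 0xB; 0x3 ⊕ 0xB = 0x8.

C[1] = 0x7, C[2] = 0xA, C[3] = 0x8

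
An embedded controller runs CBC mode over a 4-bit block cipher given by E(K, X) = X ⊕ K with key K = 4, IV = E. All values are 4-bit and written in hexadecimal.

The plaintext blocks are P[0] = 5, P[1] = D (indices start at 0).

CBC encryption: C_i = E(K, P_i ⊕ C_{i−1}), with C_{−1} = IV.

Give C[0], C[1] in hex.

C[0] = F, C[1] = 6

C[0]: P[0] ⊕ E = B; E(K, B) = F.
C[1]: P[1] ⊕ F = 2; E(K, 2) = 6.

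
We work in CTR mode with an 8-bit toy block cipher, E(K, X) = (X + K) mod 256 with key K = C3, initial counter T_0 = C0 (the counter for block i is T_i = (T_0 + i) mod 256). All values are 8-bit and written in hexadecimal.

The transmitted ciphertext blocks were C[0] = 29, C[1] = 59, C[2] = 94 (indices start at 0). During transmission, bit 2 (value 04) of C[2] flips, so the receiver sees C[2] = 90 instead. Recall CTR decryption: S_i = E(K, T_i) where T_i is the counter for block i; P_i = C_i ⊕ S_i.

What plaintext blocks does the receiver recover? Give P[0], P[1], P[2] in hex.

Only C[2] changed, to 90. In CTR, a change in C_i flips the same bit in P_i only; the keystream is unaffected. Decrypting the received ciphertext:
P[0]: T = C0, S = E(K, T) = 83; 29 ⊕ 83 = AA.
P[1]: T = C1, S = E(K, T) = 84; 59 ⊕ 84 = DD.
P[2]: T = C2, S = E(K, T) = 85; 90 ⊕ 85 = 15.
Blocks that differ from the original plaintext: P[2].

P[0] = AA, P[1] = DD, P[2] = 15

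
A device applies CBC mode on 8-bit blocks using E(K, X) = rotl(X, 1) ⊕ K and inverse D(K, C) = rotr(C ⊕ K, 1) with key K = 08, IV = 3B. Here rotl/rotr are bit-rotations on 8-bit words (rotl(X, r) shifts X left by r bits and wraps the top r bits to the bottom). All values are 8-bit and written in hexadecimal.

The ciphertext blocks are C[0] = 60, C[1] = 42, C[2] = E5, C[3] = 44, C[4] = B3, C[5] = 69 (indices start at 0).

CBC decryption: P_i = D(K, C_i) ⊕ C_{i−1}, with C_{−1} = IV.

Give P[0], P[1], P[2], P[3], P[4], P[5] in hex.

P[0]: D(K, 60) = 34; 34 ⊕ 3B = 0F.
P[1]: D(K, 42) = 25; 25 ⊕ 60 = 45.
P[2]: D(K, E5) = F6; F6 ⊕ 42 = B4.
P[3]: D(K, 44) = 26; 26 ⊕ E5 = C3.
P[4]: D(K, B3) = DD; DD ⊕ 44 = 99.
P[5]: D(K, 69) = B0; B0 ⊕ B3 = 03.

P[0] = 0F, P[1] = 45, P[2] = B4, P[3] = C3, P[4] = 99, P[5] = 03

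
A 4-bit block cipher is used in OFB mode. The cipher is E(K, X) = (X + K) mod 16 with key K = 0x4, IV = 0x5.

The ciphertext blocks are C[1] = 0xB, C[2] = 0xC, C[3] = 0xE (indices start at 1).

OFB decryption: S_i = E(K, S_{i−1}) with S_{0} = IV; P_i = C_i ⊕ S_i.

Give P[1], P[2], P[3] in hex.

P[1] = 0x2, P[2] = 0x1, P[3] = 0xF

P[1]: S = E(K, 0x5) = 0x9; 0xB ⊕ 0x9 = 0x2.
P[2]: S = E(K, 0x9) = 0xD; 0xC ⊕ 0xD = 0x1.
P[3]: S = E(K, 0xD) = 0x1; 0xE ⊕ 0x1 = 0xF.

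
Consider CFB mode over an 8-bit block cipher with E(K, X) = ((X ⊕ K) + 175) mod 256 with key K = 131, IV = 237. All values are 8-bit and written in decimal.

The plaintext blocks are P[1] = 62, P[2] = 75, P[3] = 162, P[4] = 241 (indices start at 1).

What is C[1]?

C[1] = 35

CFB encryption: C_i = P_i ⊕ E(K, C_{i−1}), with C_{0} = IV.
C[1]: E(K, 237) = 29; 62 ⊕ 29 = 35.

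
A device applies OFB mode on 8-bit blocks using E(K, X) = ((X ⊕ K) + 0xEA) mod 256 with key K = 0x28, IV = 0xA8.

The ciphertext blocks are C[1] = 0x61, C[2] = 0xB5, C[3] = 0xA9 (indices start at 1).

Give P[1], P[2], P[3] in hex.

OFB decryption: S_i = E(K, S_{i−1}) with S_{0} = IV; P_i = C_i ⊕ S_i.
P[1]: S = E(K, 0xA8) = 0x6A; 0x61 ⊕ 0x6A = 0x0B.
P[2]: S = E(K, 0x6A) = 0x2C; 0xB5 ⊕ 0x2C = 0x99.
P[3]: S = E(K, 0x2C) = 0xEE; 0xA9 ⊕ 0xEE = 0x47.

P[1] = 0x0B, P[2] = 0x99, P[3] = 0x47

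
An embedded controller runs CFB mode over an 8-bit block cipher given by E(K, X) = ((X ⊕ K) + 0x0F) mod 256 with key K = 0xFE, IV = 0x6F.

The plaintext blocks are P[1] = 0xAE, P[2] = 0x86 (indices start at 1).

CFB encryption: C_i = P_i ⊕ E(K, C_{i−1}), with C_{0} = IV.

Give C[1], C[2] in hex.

C[1] = 0x0E, C[2] = 0x79

C[1]: E(K, 0x6F) = 0xA0; 0xAE ⊕ 0xA0 = 0x0E.
C[2]: E(K, 0x0E) = 0xFF; 0x86 ⊕ 0xFF = 0x79.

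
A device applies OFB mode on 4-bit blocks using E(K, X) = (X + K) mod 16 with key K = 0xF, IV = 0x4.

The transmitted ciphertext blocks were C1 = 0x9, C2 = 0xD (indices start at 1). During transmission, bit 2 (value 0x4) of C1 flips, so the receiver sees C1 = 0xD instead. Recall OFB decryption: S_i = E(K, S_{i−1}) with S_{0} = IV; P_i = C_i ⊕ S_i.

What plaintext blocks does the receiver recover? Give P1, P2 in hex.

P1 = 0xE, P2 = 0xF

Only C1 changed, to 0xD. In OFB, a change in C_i flips the same bit in P_i only; the keystream is unaffected. Decrypting the received ciphertext:
P1: S = E(K, 0x4) = 0x3; 0xD ⊕ 0x3 = 0xE.
P2: S = E(K, 0x3) = 0x2; 0xD ⊕ 0x2 = 0xF.
Blocks that differ from the original plaintext: P1.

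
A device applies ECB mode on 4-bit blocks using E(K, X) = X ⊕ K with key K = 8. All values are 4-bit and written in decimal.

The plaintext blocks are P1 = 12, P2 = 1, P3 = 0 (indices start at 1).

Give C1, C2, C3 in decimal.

C1 = 4, C2 = 9, C3 = 8

ECB encryption: C_i = E(K, P_i).
C1: E(K, 12) = 4.
C2: E(K, 1) = 9.
C3: E(K, 0) = 8.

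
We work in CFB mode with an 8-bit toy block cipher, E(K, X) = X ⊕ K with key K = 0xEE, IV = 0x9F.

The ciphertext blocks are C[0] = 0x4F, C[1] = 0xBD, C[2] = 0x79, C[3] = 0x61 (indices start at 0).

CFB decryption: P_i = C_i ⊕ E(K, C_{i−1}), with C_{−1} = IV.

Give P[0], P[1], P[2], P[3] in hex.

P[0]: E(K, 0x9F) = 0x71; 0x4F ⊕ 0x71 = 0x3E.
P[1]: E(K, 0x4F) = 0xA1; 0xBD ⊕ 0xA1 = 0x1C.
P[2]: E(K, 0xBD) = 0x53; 0x79 ⊕ 0x53 = 0x2A.
P[3]: E(K, 0x79) = 0x97; 0x61 ⊕ 0x97 = 0xF6.

P[0] = 0x3E, P[1] = 0x1C, P[2] = 0x2A, P[3] = 0xF6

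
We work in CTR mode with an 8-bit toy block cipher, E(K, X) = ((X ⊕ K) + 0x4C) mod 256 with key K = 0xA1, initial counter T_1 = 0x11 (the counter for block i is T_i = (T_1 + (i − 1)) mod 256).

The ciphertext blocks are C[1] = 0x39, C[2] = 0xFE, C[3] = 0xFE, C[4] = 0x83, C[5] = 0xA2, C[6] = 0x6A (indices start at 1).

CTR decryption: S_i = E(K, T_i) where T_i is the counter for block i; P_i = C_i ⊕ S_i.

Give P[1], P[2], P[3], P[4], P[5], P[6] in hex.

P[1]: T = 0x11, S = E(K, T) = 0xFC; 0x39 ⊕ 0xFC = 0xC5.
P[2]: T = 0x12, S = E(K, T) = 0xFF; 0xFE ⊕ 0xFF = 0x01.
P[3]: T = 0x13, S = E(K, T) = 0xFE; 0xFE ⊕ 0xFE = 0x00.
P[4]: T = 0x14, S = E(K, T) = 0x01; 0x83 ⊕ 0x01 = 0x82.
P[5]: T = 0x15, S = E(K, T) = 0x00; 0xA2 ⊕ 0x00 = 0xA2.
P[6]: T = 0x16, S = E(K, T) = 0x03; 0x6A ⊕ 0x03 = 0x69.

P[1] = 0xC5, P[2] = 0x01, P[3] = 0x00, P[4] = 0x82, P[5] = 0xA2, P[6] = 0x69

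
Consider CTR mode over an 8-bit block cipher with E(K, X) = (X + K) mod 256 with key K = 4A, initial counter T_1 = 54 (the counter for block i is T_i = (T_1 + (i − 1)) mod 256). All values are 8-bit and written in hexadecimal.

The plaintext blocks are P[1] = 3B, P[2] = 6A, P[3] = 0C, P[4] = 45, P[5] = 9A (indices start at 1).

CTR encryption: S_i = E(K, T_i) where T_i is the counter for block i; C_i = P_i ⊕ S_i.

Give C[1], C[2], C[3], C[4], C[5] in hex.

C[1] = A5, C[2] = F5, C[3] = AC, C[4] = E4, C[5] = 38

C[1]: T = 54, S = E(K, T) = 9E; 3B ⊕ 9E = A5.
C[2]: T = 55, S = E(K, T) = 9F; 6A ⊕ 9F = F5.
C[3]: T = 56, S = E(K, T) = A0; 0C ⊕ A0 = AC.
C[4]: T = 57, S = E(K, T) = A1; 45 ⊕ A1 = E4.
C[5]: T = 58, S = E(K, T) = A2; 9A ⊕ A2 = 38.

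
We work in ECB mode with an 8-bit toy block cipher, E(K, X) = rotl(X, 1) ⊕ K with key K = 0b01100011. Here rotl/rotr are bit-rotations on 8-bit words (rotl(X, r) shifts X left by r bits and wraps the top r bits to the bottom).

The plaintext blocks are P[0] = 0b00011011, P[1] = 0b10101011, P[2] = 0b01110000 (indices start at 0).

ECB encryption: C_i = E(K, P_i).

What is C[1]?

C[1] = 0b00110100

C[1]: E(K, 0b10101011) = 0b00110100.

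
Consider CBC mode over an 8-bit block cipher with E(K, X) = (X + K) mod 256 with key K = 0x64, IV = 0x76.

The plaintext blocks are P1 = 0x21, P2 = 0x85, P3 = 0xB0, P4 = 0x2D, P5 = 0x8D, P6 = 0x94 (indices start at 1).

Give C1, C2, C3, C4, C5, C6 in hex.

C1 = 0xBB, C2 = 0xA2, C3 = 0x76, C4 = 0xBF, C5 = 0x96, C6 = 0x66

CBC encryption: C_i = E(K, P_i ⊕ C_{i−1}), with C_{0} = IV.
C1: P1 ⊕ 0x76 = 0x57; E(K, 0x57) = 0xBB.
C2: P2 ⊕ 0xBB = 0x3E; E(K, 0x3E) = 0xA2.
C3: P3 ⊕ 0xA2 = 0x12; E(K, 0x12) = 0x76.
C4: P4 ⊕ 0x76 = 0x5B; E(K, 0x5B) = 0xBF.
C5: P5 ⊕ 0xBF = 0x32; E(K, 0x32) = 0x96.
C6: P6 ⊕ 0x96 = 0x02; E(K, 0x02) = 0x66.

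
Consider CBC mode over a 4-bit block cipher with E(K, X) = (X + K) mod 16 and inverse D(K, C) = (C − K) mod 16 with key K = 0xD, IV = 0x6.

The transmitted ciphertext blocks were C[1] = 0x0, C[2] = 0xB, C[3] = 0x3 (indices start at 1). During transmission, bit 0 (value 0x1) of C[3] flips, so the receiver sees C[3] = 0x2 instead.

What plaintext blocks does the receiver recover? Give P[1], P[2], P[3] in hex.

CBC decryption: P_i = D(K, C_i) ⊕ C_{i−1}, with C_{0} = IV.
Only C[3] changed, to 0x2. In CBC, a change in C_i garbles P_i and flips the same bit in P_{i+1}. Decrypting the received ciphertext:
P[1]: D(K, 0x0) = 0x3; 0x3 ⊕ 0x6 = 0x5.
P[2]: D(K, 0xB) = 0xE; 0xE ⊕ 0x0 = 0xE.
P[3]: D(K, 0x2) = 0x5; 0x5 ⊕ 0xB = 0xE.
Blocks that differ from the original plaintext: P[3].

P[1] = 0x5, P[2] = 0xE, P[3] = 0xE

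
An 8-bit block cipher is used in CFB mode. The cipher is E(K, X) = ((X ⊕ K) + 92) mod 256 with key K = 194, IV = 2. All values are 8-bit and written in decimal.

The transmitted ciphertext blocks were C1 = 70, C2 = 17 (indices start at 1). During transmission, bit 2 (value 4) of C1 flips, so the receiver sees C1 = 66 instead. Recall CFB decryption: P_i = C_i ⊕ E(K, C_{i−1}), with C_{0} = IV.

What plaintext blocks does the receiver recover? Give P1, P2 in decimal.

Only C1 changed, to 66. In CFB, a change in C_i flips the same bit in P_i and garbles P_{i+1}. Decrypting the received ciphertext:
P1: E(K, 2) = 28; 66 ⊕ 28 = 94.
P2: E(K, 66) = 220; 17 ⊕ 220 = 205.
Blocks that differ from the original plaintext: P1, P2.

P1 = 94, P2 = 205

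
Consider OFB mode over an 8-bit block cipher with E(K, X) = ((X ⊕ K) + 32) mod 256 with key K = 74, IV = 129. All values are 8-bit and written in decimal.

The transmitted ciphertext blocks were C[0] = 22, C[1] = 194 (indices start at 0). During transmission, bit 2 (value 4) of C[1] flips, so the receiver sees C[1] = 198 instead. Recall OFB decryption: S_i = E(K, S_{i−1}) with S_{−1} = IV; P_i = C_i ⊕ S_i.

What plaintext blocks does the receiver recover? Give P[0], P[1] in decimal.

P[0] = 253, P[1] = 7

Only C[1] changed, to 198. In OFB, a change in C_i flips the same bit in P_i only; the keystream is unaffected. Decrypting the received ciphertext:
P[0]: S = E(K, 129) = 235; 22 ⊕ 235 = 253.
P[1]: S = E(K, 235) = 193; 198 ⊕ 193 = 7.
Blocks that differ from the original plaintext: P[1].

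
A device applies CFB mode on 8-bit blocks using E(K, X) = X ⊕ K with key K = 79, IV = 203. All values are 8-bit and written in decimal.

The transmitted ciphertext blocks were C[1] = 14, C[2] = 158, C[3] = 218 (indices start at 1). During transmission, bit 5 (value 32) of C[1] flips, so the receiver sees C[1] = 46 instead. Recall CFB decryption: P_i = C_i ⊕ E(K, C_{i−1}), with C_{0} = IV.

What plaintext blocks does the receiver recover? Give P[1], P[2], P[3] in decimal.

Only C[1] changed, to 46. In CFB, a change in C_i flips the same bit in P_i and garbles P_{i+1}. Decrypting the received ciphertext:
P[1]: E(K, 203) = 132; 46 ⊕ 132 = 170.
P[2]: E(K, 46) = 97; 158 ⊕ 97 = 255.
P[3]: E(K, 158) = 209; 218 ⊕ 209 = 11.
Blocks that differ from the original plaintext: P[1], P[2].

P[1] = 170, P[2] = 255, P[3] = 11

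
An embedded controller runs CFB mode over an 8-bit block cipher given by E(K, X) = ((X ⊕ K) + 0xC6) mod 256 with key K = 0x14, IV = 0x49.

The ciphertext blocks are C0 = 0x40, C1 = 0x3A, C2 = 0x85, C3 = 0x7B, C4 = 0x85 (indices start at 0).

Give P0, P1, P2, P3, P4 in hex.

P0 = 0x63, P1 = 0x20, P2 = 0x71, P3 = 0x2C, P4 = 0xB0

CFB decryption: P_i = C_i ⊕ E(K, C_{i−1}), with C_{−1} = IV.
P0: E(K, 0x49) = 0x23; 0x40 ⊕ 0x23 = 0x63.
P1: E(K, 0x40) = 0x1A; 0x3A ⊕ 0x1A = 0x20.
P2: E(K, 0x3A) = 0xF4; 0x85 ⊕ 0xF4 = 0x71.
P3: E(K, 0x85) = 0x57; 0x7B ⊕ 0x57 = 0x2C.
P4: E(K, 0x7B) = 0x35; 0x85 ⊕ 0x35 = 0xB0.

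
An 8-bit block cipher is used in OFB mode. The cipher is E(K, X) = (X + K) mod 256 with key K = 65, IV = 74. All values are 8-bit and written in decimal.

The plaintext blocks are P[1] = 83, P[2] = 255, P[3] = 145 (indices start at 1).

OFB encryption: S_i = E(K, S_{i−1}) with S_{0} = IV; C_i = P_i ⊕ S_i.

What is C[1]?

C[1]: S = E(K, 74) = 139; 83 ⊕ 139 = 216.

C[1] = 216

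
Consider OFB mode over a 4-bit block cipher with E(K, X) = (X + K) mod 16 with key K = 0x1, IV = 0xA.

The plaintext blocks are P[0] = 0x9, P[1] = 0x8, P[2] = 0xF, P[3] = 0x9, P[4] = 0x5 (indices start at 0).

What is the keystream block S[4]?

OFB encryption: S_i = E(K, S_{i−1}) with S_{−1} = IV; C_i = P_i ⊕ S_i.
C[0]: S = E(K, 0xA) = 0xB; 0x9 ⊕ 0xB = 0x2.
C[1]: S = E(K, 0xB) = 0xC; 0x8 ⊕ 0xC = 0x4.
C[2]: S = E(K, 0xC) = 0xD; 0xF ⊕ 0xD = 0x2.
C[3]: S = E(K, 0xD) = 0xE; 0x9 ⊕ 0xE = 0x7.
C[4]: S = E(K, 0xE) = 0xF; 0x5 ⊕ 0xF = 0xA.
So S[4] = 0xF.

0xF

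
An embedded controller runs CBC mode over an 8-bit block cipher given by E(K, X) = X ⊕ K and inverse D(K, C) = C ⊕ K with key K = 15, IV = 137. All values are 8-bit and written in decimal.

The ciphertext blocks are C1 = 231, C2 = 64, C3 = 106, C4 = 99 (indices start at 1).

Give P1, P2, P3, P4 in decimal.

P1 = 97, P2 = 168, P3 = 37, P4 = 6

CBC decryption: P_i = D(K, C_i) ⊕ C_{i−1}, with C_{0} = IV.
P1: D(K, 231) = 232; 232 ⊕ 137 = 97.
P2: D(K, 64) = 79; 79 ⊕ 231 = 168.
P3: D(K, 106) = 101; 101 ⊕ 64 = 37.
P4: D(K, 99) = 108; 108 ⊕ 106 = 6.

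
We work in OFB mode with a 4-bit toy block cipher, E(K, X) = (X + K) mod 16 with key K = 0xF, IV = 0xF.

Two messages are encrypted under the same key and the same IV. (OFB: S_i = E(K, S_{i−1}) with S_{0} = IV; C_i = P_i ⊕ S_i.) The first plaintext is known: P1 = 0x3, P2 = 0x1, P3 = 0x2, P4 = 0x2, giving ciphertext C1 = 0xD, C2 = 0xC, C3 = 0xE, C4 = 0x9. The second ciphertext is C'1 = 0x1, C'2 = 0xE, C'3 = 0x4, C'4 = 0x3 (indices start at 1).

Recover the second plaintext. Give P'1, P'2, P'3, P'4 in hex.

In OFB with a reused IV, both messages share the same keystream S_i, so C_i ⊕ C'_i = P_i ⊕ P'_i and thus P'_i = P_i ⊕ C_i ⊕ C'_i.
P'1: 0x3 ⊕ 0xD ⊕ 0x1 = 0xF.
P'2: 0x1 ⊕ 0xC ⊕ 0xE = 0x3.
P'3: 0x2 ⊕ 0xE ⊕ 0x4 = 0x8.
P'4: 0x2 ⊕ 0x9 ⊕ 0x3 = 0x8.

P'1 = 0xF, P'2 = 0x3, P'3 = 0x8, P'4 = 0x8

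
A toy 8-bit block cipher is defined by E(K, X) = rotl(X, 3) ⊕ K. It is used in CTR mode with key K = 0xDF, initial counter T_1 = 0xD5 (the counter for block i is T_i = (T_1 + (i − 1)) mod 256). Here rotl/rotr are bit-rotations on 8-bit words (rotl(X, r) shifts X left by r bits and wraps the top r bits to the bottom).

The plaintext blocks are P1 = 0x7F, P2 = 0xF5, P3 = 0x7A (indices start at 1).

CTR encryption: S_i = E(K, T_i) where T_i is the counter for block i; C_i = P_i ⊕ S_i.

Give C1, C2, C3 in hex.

C1 = 0x0E, C2 = 0x9C, C3 = 0x1B

C1: T = 0xD5, S = E(K, T) = 0x71; 0x7F ⊕ 0x71 = 0x0E.
C2: T = 0xD6, S = E(K, T) = 0x69; 0xF5 ⊕ 0x69 = 0x9C.
C3: T = 0xD7, S = E(K, T) = 0x61; 0x7A ⊕ 0x61 = 0x1B.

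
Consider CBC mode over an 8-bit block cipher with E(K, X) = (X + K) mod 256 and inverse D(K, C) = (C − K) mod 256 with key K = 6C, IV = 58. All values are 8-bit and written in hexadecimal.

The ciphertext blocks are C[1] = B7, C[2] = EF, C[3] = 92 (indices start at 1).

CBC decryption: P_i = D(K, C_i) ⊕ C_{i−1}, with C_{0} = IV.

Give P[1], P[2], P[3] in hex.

P[1]: D(K, B7) = 4B; 4B ⊕ 58 = 13.
P[2]: D(K, EF) = 83; 83 ⊕ B7 = 34.
P[3]: D(K, 92) = 26; 26 ⊕ EF = C9.

P[1] = 13, P[2] = 34, P[3] = C9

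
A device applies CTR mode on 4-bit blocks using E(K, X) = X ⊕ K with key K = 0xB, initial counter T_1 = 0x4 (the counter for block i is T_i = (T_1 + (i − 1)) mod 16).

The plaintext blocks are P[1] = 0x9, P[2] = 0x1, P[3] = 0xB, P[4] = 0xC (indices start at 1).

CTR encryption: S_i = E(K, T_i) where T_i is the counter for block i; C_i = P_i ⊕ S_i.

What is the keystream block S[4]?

C[1]: T = 0x4, S = E(K, T) = 0xF; 0x9 ⊕ 0xF = 0x6.
C[2]: T = 0x5, S = E(K, T) = 0xE; 0x1 ⊕ 0xE = 0xF.
C[3]: T = 0x6, S = E(K, T) = 0xD; 0xB ⊕ 0xD = 0x6.
C[4]: T = 0x7, S = E(K, T) = 0xC; 0xC ⊕ 0xC = 0x0.
So S[4] = 0xC.

0xC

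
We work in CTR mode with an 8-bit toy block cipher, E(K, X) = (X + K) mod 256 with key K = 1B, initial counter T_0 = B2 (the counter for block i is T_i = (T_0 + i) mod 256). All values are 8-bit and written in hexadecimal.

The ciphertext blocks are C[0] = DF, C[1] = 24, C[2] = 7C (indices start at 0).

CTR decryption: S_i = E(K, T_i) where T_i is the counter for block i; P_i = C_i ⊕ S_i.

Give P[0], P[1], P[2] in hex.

P[0] = 12, P[1] = EA, P[2] = B3

P[0]: T = B2, S = E(K, T) = CD; DF ⊕ CD = 12.
P[1]: T = B3, S = E(K, T) = CE; 24 ⊕ CE = EA.
P[2]: T = B4, S = E(K, T) = CF; 7C ⊕ CF = B3.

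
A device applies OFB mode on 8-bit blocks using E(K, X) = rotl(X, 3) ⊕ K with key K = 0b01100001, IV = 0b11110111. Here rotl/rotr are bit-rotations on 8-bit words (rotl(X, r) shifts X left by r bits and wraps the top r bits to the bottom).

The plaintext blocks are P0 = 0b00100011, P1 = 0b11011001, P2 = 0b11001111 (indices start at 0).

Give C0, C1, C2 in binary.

OFB encryption: S_i = E(K, S_{i−1}) with S_{−1} = IV; C_i = P_i ⊕ S_i.
C0: S = E(K, 0b11110111) = 0b11011110; 0b00100011 ⊕ 0b11011110 = 0b11111101.
C1: S = E(K, 0b11011110) = 0b10010111; 0b11011001 ⊕ 0b10010111 = 0b01001110.
C2: S = E(K, 0b10010111) = 0b11011101; 0b11001111 ⊕ 0b11011101 = 0b00010010.

C0 = 0b11111101, C1 = 0b01001110, C2 = 0b00010010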